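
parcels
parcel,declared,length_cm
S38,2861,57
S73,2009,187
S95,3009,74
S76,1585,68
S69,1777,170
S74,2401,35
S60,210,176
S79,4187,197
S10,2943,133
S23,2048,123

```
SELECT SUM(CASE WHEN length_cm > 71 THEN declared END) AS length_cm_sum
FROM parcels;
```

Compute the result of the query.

parcel=S38: ✗
parcel=S73: ✓ → 2009
parcel=S95: ✓ → 3009
parcel=S76: ✗
parcel=S69: ✓ → 1777
parcel=S74: ✗
parcel=S60: ✓ → 210
parcel=S79: ✓ → 4187
parcel=S10: ✓ → 2943
parcel=S23: ✓ → 2048
length_cm_sum = 2009 + 3009 + 1777 + 210 + 4187 + 2943 + 2048 = 16183

16183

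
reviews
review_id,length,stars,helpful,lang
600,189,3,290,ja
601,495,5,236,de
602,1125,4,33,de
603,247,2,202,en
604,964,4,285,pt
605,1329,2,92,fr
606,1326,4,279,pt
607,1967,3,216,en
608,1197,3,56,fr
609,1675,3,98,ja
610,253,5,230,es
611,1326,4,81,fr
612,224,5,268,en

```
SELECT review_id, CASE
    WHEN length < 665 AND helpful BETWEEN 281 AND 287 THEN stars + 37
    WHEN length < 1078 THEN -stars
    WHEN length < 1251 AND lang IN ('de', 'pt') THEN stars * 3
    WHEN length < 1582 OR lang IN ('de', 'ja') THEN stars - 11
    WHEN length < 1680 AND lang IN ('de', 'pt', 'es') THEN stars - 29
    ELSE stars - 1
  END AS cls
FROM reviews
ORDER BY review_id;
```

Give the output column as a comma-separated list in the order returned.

-3, -5, 12, -2, -4, -9, -7, 2, -8, -8, -5, -7, -5

review_id=600: length < 1078 → -3
review_id=601: length < 1078 → -5
review_id=602: length < 1251 AND lang IN ('de', 'pt') → 12
review_id=603: length < 1078 → -2
review_id=604: length < 1078 → -4
review_id=605: length < 1582 OR lang IN ('de', 'ja') → -9
review_id=606: length < 1582 OR lang IN ('de', 'ja') → -7
review_id=607: ELSE → 2
review_id=608: length < 1582 OR lang IN ('de', 'ja') → -8
review_id=609: length < 1582 OR lang IN ('de', 'ja') → -8
review_id=610: length < 1078 → -5
review_id=611: length < 1582 OR lang IN ('de', 'ja') → -7
review_id=612: length < 1078 → -5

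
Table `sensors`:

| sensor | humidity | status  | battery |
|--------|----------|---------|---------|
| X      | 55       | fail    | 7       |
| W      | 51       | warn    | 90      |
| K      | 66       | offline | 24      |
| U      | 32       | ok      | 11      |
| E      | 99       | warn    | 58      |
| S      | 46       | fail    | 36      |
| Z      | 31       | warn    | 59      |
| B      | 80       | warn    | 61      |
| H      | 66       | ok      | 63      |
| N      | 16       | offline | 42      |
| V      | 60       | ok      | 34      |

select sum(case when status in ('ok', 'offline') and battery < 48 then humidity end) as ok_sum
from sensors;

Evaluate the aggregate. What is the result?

sensor=X: ✗
sensor=W: ✗
sensor=K: ✓ → 66
sensor=U: ✓ → 32
sensor=E: ✗
sensor=S: ✗
sensor=Z: ✗
sensor=B: ✗
sensor=H: ✗
sensor=N: ✓ → 16
sensor=V: ✓ → 60
ok_sum = 66 + 32 + 16 + 60 = 174

174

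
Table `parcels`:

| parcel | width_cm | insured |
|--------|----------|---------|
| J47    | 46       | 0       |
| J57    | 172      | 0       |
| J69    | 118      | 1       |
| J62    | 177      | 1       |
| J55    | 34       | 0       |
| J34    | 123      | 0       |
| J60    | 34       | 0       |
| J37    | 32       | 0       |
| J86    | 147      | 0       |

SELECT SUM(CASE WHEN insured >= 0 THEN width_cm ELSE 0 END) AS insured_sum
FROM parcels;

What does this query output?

883

parcel=J47: ✓ → 46
parcel=J57: ✓ → 172
parcel=J69: ✓ → 118
parcel=J62: ✓ → 177
parcel=J55: ✓ → 34
parcel=J34: ✓ → 123
parcel=J60: ✓ → 34
parcel=J37: ✓ → 32
parcel=J86: ✓ → 147
insured_sum = 46 + 172 + 118 + 177 + 34 + 123 + 34 + 32 + 147 = 883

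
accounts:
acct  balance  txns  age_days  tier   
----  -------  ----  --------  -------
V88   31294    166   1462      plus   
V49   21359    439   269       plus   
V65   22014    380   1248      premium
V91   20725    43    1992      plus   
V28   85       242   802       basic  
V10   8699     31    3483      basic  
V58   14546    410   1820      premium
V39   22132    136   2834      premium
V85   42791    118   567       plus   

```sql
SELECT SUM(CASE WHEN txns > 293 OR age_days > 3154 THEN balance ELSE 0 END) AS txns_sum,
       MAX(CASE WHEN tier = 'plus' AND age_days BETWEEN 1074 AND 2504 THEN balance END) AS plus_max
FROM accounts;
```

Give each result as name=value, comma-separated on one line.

txns_sum=66618, plus_max=31294

[txns_sum: txns > 293 OR age_days > 3154]
acct=V88: ✗
acct=V49: ✓ → 21359
acct=V65: ✓ → 22014
acct=V91: ✗
acct=V28: ✗
acct=V10: ✓ → 8699
acct=V58: ✓ → 14546
acct=V39: ✗
acct=V85: ✗
txns_sum = 21359 + 22014 + 8699 + 14546 = 66618
—
[plus_max: tier = 'plus' AND age_days BETWEEN 1074 AND 2504]
acct=V88: ✓ → 31294
acct=V49: ✗
acct=V65: ✗
acct=V91: ✓ → 20725
acct=V28: ✗
acct=V10: ✗
acct=V58: ✗
acct=V39: ✗
acct=V85: ✗
plus_max = MAX(31294, 20725) = 31294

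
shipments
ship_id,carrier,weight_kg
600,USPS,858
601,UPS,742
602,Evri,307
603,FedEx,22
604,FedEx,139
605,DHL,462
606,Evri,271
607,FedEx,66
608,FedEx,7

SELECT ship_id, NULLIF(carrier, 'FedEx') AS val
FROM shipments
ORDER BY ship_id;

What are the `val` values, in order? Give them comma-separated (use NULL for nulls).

USPS, UPS, Evri, NULL, NULL, DHL, Evri, NULL, NULL

ship_id=600: carrier=USPS vs FedEx: differ → USPS
ship_id=601: carrier=UPS vs FedEx: differ → UPS
ship_id=602: carrier=Evri vs FedEx: differ → Evri
ship_id=603: carrier=FedEx vs FedEx: equal → NULL
ship_id=604: carrier=FedEx vs FedEx: equal → NULL
ship_id=605: carrier=DHL vs FedEx: differ → DHL
ship_id=606: carrier=Evri vs FedEx: differ → Evri
ship_id=607: carrier=FedEx vs FedEx: equal → NULL
ship_id=608: carrier=FedEx vs FedEx: equal → NULL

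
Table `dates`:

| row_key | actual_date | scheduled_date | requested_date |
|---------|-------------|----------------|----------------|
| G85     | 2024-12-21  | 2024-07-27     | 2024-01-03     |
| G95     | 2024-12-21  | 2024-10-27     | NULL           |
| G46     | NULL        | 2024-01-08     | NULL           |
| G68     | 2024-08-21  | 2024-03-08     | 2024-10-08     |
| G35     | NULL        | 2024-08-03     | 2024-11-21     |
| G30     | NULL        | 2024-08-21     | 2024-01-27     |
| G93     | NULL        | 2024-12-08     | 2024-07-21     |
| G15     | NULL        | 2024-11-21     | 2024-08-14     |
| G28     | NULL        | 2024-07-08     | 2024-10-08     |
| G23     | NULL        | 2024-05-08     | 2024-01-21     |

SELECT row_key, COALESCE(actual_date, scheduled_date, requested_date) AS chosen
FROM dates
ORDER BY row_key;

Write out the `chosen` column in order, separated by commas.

row_key=G15: actual_date=NULL, scheduled_date=2024-11-21 → 2024-11-21
row_key=G23: actual_date=NULL, scheduled_date=2024-05-08 → 2024-05-08
row_key=G28: actual_date=NULL, scheduled_date=2024-07-08 → 2024-07-08
row_key=G30: actual_date=NULL, scheduled_date=2024-08-21 → 2024-08-21
row_key=G35: actual_date=NULL, scheduled_date=2024-08-03 → 2024-08-03
row_key=G46: actual_date=NULL, scheduled_date=2024-01-08 → 2024-01-08
row_key=G68: actual_date=2024-08-21 → 2024-08-21
row_key=G85: actual_date=2024-12-21 → 2024-12-21
row_key=G93: actual_date=NULL, scheduled_date=2024-12-08 → 2024-12-08
row_key=G95: actual_date=2024-12-21 → 2024-12-21

2024-11-21, 2024-05-08, 2024-07-08, 2024-08-21, 2024-08-03, 2024-01-08, 2024-08-21, 2024-12-21, 2024-12-08, 2024-12-21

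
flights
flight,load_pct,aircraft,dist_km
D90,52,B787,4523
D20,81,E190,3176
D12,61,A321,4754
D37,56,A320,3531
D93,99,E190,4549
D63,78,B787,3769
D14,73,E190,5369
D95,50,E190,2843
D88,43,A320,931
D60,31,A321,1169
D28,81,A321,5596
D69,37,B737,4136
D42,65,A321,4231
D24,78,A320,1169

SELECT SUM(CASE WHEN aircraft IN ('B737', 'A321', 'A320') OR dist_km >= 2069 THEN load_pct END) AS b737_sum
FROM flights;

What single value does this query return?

885

flight=D90: ✓ → 52
flight=D20: ✓ → 81
flight=D12: ✓ → 61
flight=D37: ✓ → 56
flight=D93: ✓ → 99
flight=D63: ✓ → 78
flight=D14: ✓ → 73
flight=D95: ✓ → 50
flight=D88: ✓ → 43
flight=D60: ✓ → 31
flight=D28: ✓ → 81
flight=D69: ✓ → 37
flight=D42: ✓ → 65
flight=D24: ✓ → 78
b737_sum = 52 + 81 + 61 + 56 + 99 + 78 + 73 + 50 + 43 + 31 + 81 + 37 + 65 + 78 = 885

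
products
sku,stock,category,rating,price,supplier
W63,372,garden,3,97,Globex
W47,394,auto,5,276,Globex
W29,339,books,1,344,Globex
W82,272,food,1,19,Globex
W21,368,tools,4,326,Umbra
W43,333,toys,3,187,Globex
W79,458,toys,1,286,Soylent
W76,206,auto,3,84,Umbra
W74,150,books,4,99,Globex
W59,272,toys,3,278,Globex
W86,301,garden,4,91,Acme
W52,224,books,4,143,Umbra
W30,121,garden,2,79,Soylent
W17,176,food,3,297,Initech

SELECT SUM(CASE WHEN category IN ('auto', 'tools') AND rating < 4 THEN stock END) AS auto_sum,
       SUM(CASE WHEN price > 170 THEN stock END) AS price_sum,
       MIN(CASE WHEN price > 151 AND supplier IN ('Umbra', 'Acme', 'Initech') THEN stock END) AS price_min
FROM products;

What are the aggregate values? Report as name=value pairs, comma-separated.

auto_sum=206, price_sum=2340, price_min=176

[auto_sum: category IN ('auto', 'tools') AND rating < 4]
sku=W63: ✗
sku=W47: ✗
sku=W29: ✗
sku=W82: ✗
sku=W21: ✗
sku=W43: ✗
sku=W79: ✗
sku=W76: ✓ → 206
sku=W74: ✗
sku=W59: ✗
sku=W86: ✗
sku=W52: ✗
sku=W30: ✗
sku=W17: ✗
auto_sum = 206
—
[price_sum: price > 170]
sku=W63: ✗
sku=W47: ✓ → 394
sku=W29: ✓ → 339
sku=W82: ✗
sku=W21: ✓ → 368
sku=W43: ✓ → 333
sku=W79: ✓ → 458
sku=W76: ✗
sku=W74: ✗
sku=W59: ✓ → 272
sku=W86: ✗
sku=W52: ✗
sku=W30: ✗
sku=W17: ✓ → 176
price_sum = 394 + 339 + 368 + 333 + 458 + 272 + 176 = 2340
—
[price_min: price > 151 AND supplier IN ('Umbra', 'Acme', 'Initech')]
sku=W63: ✗
sku=W47: ✗
sku=W29: ✗
sku=W82: ✗
sku=W21: ✓ → 368
sku=W43: ✗
sku=W79: ✗
sku=W76: ✗
sku=W74: ✗
sku=W59: ✗
sku=W86: ✗
sku=W52: ✗
sku=W30: ✗
sku=W17: ✓ → 176
price_min = MIN(368, 176) = 176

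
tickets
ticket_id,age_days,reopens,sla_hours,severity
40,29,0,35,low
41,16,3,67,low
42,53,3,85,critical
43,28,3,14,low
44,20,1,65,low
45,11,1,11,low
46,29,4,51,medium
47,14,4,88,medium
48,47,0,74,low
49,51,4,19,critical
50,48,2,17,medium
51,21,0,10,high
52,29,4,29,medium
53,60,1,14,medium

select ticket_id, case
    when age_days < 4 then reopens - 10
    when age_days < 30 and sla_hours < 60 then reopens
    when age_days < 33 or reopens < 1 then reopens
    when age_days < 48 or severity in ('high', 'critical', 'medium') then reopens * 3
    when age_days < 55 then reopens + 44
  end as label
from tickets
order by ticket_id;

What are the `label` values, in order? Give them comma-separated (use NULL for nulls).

0, 3, 9, 3, 1, 1, 4, 4, 0, 12, 6, 0, 4, 3

ticket_id=40: age_days < 30 and sla_hours < 60 → 0
ticket_id=41: age_days < 33 or reopens < 1 → 3
ticket_id=42: age_days < 48 or severity in ('high', 'critical', 'medium') → 9
ticket_id=43: age_days < 30 and sla_hours < 60 → 3
ticket_id=44: age_days < 33 or reopens < 1 → 1
ticket_id=45: age_days < 30 and sla_hours < 60 → 1
ticket_id=46: age_days < 30 and sla_hours < 60 → 4
ticket_id=47: age_days < 33 or reopens < 1 → 4
ticket_id=48: age_days < 33 or reopens < 1 → 0
ticket_id=49: age_days < 48 or severity in ('high', 'critical', 'medium') → 12
ticket_id=50: age_days < 48 or severity in ('high', 'critical', 'medium') → 6
ticket_id=51: age_days < 30 and sla_hours < 60 → 0
ticket_id=52: age_days < 30 and sla_hours < 60 → 4
ticket_id=53: age_days < 48 or severity in ('high', 'critical', 'medium') → 3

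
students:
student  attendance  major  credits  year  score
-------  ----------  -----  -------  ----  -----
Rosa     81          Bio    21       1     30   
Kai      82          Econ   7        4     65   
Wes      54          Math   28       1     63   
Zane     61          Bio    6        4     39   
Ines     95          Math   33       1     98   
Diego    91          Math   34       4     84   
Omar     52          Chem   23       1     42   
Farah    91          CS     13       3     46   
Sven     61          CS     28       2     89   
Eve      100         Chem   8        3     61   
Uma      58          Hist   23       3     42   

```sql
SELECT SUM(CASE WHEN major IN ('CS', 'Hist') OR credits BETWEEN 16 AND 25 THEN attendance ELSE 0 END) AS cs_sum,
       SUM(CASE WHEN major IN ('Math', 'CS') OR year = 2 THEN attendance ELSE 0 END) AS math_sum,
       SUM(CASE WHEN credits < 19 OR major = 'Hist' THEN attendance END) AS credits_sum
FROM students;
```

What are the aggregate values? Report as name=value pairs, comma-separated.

cs_sum=343, math_sum=392, credits_sum=392

[cs_sum: major IN ('CS', 'Hist') OR credits BETWEEN 16 AND 25]
student=Rosa: ✓ → 81
student=Kai: ✗
student=Wes: ✗
student=Zane: ✗
student=Ines: ✗
student=Diego: ✗
student=Omar: ✓ → 52
student=Farah: ✓ → 91
student=Sven: ✓ → 61
student=Eve: ✗
student=Uma: ✓ → 58
cs_sum = 81 + 52 + 91 + 61 + 58 = 343
—
[math_sum: major IN ('Math', 'CS') OR year = 2]
student=Rosa: ✗
student=Kai: ✗
student=Wes: ✓ → 54
student=Zane: ✗
student=Ines: ✓ → 95
student=Diego: ✓ → 91
student=Omar: ✗
student=Farah: ✓ → 91
student=Sven: ✓ → 61
student=Eve: ✗
student=Uma: ✗
math_sum = 54 + 95 + 91 + 91 + 61 = 392
—
[credits_sum: credits < 19 OR major = 'Hist']
student=Rosa: ✗
student=Kai: ✓ → 82
student=Wes: ✗
student=Zane: ✓ → 61
student=Ines: ✗
student=Diego: ✗
student=Omar: ✗
student=Farah: ✓ → 91
student=Sven: ✗
student=Eve: ✓ → 100
student=Uma: ✓ → 58
credits_sum = 82 + 61 + 91 + 100 + 58 = 392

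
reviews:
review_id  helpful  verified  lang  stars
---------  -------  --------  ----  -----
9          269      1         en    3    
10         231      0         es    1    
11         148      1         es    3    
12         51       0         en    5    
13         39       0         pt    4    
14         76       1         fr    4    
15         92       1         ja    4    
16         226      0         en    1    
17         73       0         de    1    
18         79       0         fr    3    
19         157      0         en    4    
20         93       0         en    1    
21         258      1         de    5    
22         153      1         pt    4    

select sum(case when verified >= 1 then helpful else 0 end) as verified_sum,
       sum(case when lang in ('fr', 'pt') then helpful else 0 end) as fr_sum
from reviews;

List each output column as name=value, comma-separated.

verified_sum=996, fr_sum=347

[verified_sum: verified >= 1]
review_id=9: ✓ → 269
review_id=10: ✗
review_id=11: ✓ → 148
review_id=12: ✗
review_id=13: ✗
review_id=14: ✓ → 76
review_id=15: ✓ → 92
review_id=16: ✗
review_id=17: ✗
review_id=18: ✗
review_id=19: ✗
review_id=20: ✗
review_id=21: ✓ → 258
review_id=22: ✓ → 153
verified_sum = 269 + 148 + 76 + 92 + 258 + 153 = 996
—
[fr_sum: lang in ('fr', 'pt')]
review_id=9: ✗
review_id=10: ✗
review_id=11: ✗
review_id=12: ✗
review_id=13: ✓ → 39
review_id=14: ✓ → 76
review_id=15: ✗
review_id=16: ✗
review_id=17: ✗
review_id=18: ✓ → 79
review_id=19: ✗
review_id=20: ✗
review_id=21: ✗
review_id=22: ✓ → 153
fr_sum = 39 + 76 + 79 + 153 = 347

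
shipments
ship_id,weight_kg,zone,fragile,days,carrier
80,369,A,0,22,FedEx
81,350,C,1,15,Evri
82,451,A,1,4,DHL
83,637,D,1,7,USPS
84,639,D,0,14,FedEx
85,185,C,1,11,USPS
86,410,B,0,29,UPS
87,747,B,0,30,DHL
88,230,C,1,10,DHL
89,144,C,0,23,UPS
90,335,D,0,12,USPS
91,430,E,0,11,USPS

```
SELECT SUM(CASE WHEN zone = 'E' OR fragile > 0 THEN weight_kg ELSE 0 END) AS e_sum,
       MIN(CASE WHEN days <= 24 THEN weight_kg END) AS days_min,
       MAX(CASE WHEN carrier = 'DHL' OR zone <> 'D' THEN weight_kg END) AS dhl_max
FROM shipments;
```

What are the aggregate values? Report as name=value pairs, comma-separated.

[e_sum: zone = 'E' OR fragile > 0]
ship_id=80: ✗
ship_id=81: ✓ → 350
ship_id=82: ✓ → 451
ship_id=83: ✓ → 637
ship_id=84: ✗
ship_id=85: ✓ → 185
ship_id=86: ✗
ship_id=87: ✗
ship_id=88: ✓ → 230
ship_id=89: ✗
ship_id=90: ✗
ship_id=91: ✓ → 430
e_sum = 350 + 451 + 637 + 185 + 230 + 430 = 2283
—
[days_min: days <= 24]
ship_id=80: ✓ → 369
ship_id=81: ✓ → 350
ship_id=82: ✓ → 451
ship_id=83: ✓ → 637
ship_id=84: ✓ → 639
ship_id=85: ✓ → 185
ship_id=86: ✗
ship_id=87: ✗
ship_id=88: ✓ → 230
ship_id=89: ✓ → 144
ship_id=90: ✓ → 335
ship_id=91: ✓ → 430
days_min = MIN(369, 350, 451, 637, 639, 185, 230, 144, 335, 430) = 144
—
[dhl_max: carrier = 'DHL' OR zone <> 'D']
ship_id=80: ✓ → 369
ship_id=81: ✓ → 350
ship_id=82: ✓ → 451
ship_id=83: ✗
ship_id=84: ✗
ship_id=85: ✓ → 185
ship_id=86: ✓ → 410
ship_id=87: ✓ → 747
ship_id=88: ✓ → 230
ship_id=89: ✓ → 144
ship_id=90: ✗
ship_id=91: ✓ → 430
dhl_max = MAX(369, 350, 451, 185, 410, 747, 230, 144, 430) = 747

e_sum=2283, days_min=144, dhl_max=747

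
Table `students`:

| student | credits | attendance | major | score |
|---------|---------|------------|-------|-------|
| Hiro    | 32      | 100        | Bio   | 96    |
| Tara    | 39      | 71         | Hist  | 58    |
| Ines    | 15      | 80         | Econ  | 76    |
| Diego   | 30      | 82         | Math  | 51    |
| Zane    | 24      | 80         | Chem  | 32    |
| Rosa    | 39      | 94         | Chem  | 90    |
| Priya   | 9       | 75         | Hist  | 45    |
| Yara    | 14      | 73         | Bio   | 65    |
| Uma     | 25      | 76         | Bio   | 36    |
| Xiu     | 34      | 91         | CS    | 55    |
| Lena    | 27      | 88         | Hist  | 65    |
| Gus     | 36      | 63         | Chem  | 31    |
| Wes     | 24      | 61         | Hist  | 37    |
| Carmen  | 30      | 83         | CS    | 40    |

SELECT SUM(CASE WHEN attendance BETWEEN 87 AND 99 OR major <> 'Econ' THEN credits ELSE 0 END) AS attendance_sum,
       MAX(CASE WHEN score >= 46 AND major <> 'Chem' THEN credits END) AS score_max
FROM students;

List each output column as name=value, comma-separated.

attendance_sum=363, score_max=39

[attendance_sum: attendance BETWEEN 87 AND 99 OR major <> 'Econ']
student=Hiro: ✓ → 32
student=Tara: ✓ → 39
student=Ines: ✗
student=Diego: ✓ → 30
student=Zane: ✓ → 24
student=Rosa: ✓ → 39
student=Priya: ✓ → 9
student=Yara: ✓ → 14
student=Uma: ✓ → 25
student=Xiu: ✓ → 34
student=Lena: ✓ → 27
student=Gus: ✓ → 36
student=Wes: ✓ → 24
student=Carmen: ✓ → 30
attendance_sum = 32 + 39 + 30 + 24 + 39 + 9 + 14 + 25 + 34 + 27 + 36 + 24 + 30 = 363
—
[score_max: score >= 46 AND major <> 'Chem']
student=Hiro: ✓ → 32
student=Tara: ✓ → 39
student=Ines: ✓ → 15
student=Diego: ✓ → 30
student=Zane: ✗
student=Rosa: ✗
student=Priya: ✗
student=Yara: ✓ → 14
student=Uma: ✗
student=Xiu: ✓ → 34
student=Lena: ✓ → 27
student=Gus: ✗
student=Wes: ✗
student=Carmen: ✗
score_max = MAX(32, 39, 15, 30, 14, 34, 27) = 39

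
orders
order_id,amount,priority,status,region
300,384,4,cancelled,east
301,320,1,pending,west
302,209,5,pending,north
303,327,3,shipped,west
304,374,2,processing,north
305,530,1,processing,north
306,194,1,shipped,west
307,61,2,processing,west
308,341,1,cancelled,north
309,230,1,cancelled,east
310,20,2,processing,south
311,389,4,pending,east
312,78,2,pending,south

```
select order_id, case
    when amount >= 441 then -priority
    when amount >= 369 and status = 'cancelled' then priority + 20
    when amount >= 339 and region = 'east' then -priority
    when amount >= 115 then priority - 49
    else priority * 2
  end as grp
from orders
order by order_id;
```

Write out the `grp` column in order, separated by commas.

order_id=300: amount >= 369 and status = 'cancelled' → 24
order_id=301: amount >= 115 → -48
order_id=302: amount >= 115 → -44
order_id=303: amount >= 115 → -46
order_id=304: amount >= 115 → -47
order_id=305: amount >= 441 → -1
order_id=306: amount >= 115 → -48
order_id=307: ELSE → 4
order_id=308: amount >= 115 → -48
order_id=309: amount >= 115 → -48
order_id=310: ELSE → 4
order_id=311: amount >= 339 and region = 'east' → -4
order_id=312: ELSE → 4

24, -48, -44, -46, -47, -1, -48, 4, -48, -48, 4, -4, 4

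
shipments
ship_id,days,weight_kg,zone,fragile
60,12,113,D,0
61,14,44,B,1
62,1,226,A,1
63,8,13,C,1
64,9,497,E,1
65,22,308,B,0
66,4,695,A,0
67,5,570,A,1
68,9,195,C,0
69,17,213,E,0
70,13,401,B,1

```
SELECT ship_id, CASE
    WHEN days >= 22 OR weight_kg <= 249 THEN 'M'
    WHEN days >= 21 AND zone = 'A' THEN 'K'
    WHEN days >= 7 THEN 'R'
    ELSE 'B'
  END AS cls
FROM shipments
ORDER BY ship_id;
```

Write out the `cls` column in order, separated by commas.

M, M, M, M, R, M, B, B, M, M, R

ship_id=60: days >= 22 OR weight_kg <= 249 → M
ship_id=61: days >= 22 OR weight_kg <= 249 → M
ship_id=62: days >= 22 OR weight_kg <= 249 → M
ship_id=63: days >= 22 OR weight_kg <= 249 → M
ship_id=64: days >= 7 → R
ship_id=65: days >= 22 OR weight_kg <= 249 → M
ship_id=66: ELSE → B
ship_id=67: ELSE → B
ship_id=68: days >= 22 OR weight_kg <= 249 → M
ship_id=69: days >= 22 OR weight_kg <= 249 → M
ship_id=70: days >= 7 → R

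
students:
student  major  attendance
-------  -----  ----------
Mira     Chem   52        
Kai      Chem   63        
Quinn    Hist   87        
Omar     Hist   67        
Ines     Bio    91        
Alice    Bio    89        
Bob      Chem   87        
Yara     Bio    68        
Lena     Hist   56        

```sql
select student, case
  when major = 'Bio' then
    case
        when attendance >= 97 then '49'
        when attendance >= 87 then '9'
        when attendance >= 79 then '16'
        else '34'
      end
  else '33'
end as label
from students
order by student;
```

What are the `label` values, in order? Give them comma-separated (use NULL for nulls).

9, 33, 9, 33, 33, 33, 33, 33, 34

student=Alice: major='Bio' → inner[attendance >= 87] → 9
student=Bob: major='Chem' → outer ELSE → 33
student=Ines: major='Bio' → inner[attendance >= 87] → 9
student=Kai: major='Chem' → outer ELSE → 33
student=Lena: major='Hist' → outer ELSE → 33
student=Mira: major='Chem' → outer ELSE → 33
student=Omar: major='Hist' → outer ELSE → 33
student=Quinn: major='Hist' → outer ELSE → 33
student=Yara: major='Bio' → inner[ELSE] → 34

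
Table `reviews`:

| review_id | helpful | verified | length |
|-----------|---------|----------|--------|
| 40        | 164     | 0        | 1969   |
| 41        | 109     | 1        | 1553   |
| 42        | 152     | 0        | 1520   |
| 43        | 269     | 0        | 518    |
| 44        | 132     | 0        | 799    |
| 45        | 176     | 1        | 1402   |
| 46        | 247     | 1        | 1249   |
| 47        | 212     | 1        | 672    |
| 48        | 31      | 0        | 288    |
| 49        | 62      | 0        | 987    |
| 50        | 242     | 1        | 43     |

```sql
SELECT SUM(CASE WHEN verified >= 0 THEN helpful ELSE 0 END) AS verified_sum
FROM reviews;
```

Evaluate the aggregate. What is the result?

review_id=40: ✓ → 164
review_id=41: ✓ → 109
review_id=42: ✓ → 152
review_id=43: ✓ → 269
review_id=44: ✓ → 132
review_id=45: ✓ → 176
review_id=46: ✓ → 247
review_id=47: ✓ → 212
review_id=48: ✓ → 31
review_id=49: ✓ → 62
review_id=50: ✓ → 242
verified_sum = 164 + 109 + 152 + 269 + 132 + 176 + 247 + 212 + 31 + 62 + 242 = 1796

1796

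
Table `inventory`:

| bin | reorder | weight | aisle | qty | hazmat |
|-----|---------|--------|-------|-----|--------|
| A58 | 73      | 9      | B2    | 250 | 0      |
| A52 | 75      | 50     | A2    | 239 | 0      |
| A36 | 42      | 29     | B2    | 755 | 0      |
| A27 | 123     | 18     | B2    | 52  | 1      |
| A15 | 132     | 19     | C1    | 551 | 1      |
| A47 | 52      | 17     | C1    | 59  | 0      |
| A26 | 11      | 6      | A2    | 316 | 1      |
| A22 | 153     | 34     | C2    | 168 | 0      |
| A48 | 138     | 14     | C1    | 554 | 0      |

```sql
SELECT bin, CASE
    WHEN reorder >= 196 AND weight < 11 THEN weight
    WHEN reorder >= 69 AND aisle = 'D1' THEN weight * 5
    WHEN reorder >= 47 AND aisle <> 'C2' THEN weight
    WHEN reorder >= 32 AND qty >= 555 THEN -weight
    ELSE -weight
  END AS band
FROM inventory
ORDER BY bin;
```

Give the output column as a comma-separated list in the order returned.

19, -34, -6, 18, -29, 17, 14, 50, 9

bin=A15: reorder >= 47 AND aisle <> 'C2' → 19
bin=A22: ELSE → -34
bin=A26: ELSE → -6
bin=A27: reorder >= 47 AND aisle <> 'C2' → 18
bin=A36: reorder >= 32 AND qty >= 555 → -29
bin=A47: reorder >= 47 AND aisle <> 'C2' → 17
bin=A48: reorder >= 47 AND aisle <> 'C2' → 14
bin=A52: reorder >= 47 AND aisle <> 'C2' → 50
bin=A58: reorder >= 47 AND aisle <> 'C2' → 9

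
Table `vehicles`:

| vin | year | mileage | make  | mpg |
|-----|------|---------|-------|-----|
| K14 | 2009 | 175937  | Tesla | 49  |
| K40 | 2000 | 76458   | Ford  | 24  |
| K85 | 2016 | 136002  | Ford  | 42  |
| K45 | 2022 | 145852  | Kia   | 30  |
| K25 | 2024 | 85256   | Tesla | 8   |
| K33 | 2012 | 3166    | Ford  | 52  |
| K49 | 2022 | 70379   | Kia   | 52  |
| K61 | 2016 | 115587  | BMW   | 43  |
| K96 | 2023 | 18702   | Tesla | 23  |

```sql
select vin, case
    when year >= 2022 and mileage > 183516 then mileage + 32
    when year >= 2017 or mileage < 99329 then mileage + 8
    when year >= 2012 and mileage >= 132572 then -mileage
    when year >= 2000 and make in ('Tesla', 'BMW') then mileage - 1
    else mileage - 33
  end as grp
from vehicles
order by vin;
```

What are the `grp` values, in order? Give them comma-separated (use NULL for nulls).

175936, 85264, 3174, 76466, 145860, 70387, 115586, -136002, 18710

vin=K14: year >= 2000 and make in ('Tesla', 'BMW') → 175936
vin=K25: year >= 2017 or mileage < 99329 → 85264
vin=K33: year >= 2017 or mileage < 99329 → 3174
vin=K40: year >= 2017 or mileage < 99329 → 76466
vin=K45: year >= 2017 or mileage < 99329 → 145860
vin=K49: year >= 2017 or mileage < 99329 → 70387
vin=K61: year >= 2000 and make in ('Tesla', 'BMW') → 115586
vin=K85: year >= 2012 and mileage >= 132572 → -136002
vin=K96: year >= 2017 or mileage < 99329 → 18710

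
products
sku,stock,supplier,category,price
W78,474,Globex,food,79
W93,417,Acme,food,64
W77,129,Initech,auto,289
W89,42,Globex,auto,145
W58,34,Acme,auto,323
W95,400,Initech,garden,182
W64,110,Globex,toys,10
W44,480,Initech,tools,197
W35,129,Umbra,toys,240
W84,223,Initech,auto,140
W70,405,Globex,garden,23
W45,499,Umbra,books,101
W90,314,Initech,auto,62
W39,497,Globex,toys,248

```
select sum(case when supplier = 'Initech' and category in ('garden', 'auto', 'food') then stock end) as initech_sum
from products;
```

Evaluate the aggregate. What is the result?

1066

sku=W78: ✗
sku=W93: ✗
sku=W77: ✓ → 129
sku=W89: ✗
sku=W58: ✗
sku=W95: ✓ → 400
sku=W64: ✗
sku=W44: ✗
sku=W35: ✗
sku=W84: ✓ → 223
sku=W70: ✗
sku=W45: ✗
sku=W90: ✓ → 314
sku=W39: ✗
initech_sum = 129 + 400 + 223 + 314 = 1066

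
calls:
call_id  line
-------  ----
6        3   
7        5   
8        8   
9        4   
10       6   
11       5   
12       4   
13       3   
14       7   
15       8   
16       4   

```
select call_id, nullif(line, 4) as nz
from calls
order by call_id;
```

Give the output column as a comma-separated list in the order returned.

3, 5, 8, NULL, 6, 5, NULL, 3, 7, 8, NULL

call_id=6: line=3 vs 4: differ → 3
call_id=7: line=5 vs 4: differ → 5
call_id=8: line=8 vs 4: differ → 8
call_id=9: line=4 vs 4: equal → NULL
call_id=10: line=6 vs 4: differ → 6
call_id=11: line=5 vs 4: differ → 5
call_id=12: line=4 vs 4: equal → NULL
call_id=13: line=3 vs 4: differ → 3
call_id=14: line=7 vs 4: differ → 7
call_id=15: line=8 vs 4: differ → 8
call_id=16: line=4 vs 4: equal → NULL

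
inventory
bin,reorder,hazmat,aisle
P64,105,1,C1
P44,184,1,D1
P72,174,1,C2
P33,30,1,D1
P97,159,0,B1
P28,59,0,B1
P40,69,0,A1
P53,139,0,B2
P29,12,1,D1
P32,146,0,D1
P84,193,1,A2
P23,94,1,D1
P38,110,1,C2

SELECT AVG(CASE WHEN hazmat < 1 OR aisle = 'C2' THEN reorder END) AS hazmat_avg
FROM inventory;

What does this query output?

bin=P64: ✗
bin=P44: ✗
bin=P72: ✓ → 174
bin=P33: ✗
bin=P97: ✓ → 159
bin=P28: ✓ → 59
bin=P40: ✓ → 69
bin=P53: ✓ → 139
bin=P29: ✗
bin=P32: ✓ → 146
bin=P84: ✗
bin=P23: ✗
bin=P38: ✓ → 110
hazmat_avg = (174 + 159 + 59 + 69 + 139 + 146 + 110) / 7 = 122.2857142857

122.2857142857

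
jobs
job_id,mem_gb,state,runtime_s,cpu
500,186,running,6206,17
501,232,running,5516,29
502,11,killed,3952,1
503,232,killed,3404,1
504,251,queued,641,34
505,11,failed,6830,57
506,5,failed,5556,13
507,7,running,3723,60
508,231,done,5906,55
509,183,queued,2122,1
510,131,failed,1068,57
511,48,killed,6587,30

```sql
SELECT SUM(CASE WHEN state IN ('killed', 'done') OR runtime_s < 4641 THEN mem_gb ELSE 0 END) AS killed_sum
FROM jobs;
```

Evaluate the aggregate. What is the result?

job_id=500: ✗
job_id=501: ✗
job_id=502: ✓ → 11
job_id=503: ✓ → 232
job_id=504: ✓ → 251
job_id=505: ✗
job_id=506: ✗
job_id=507: ✓ → 7
job_id=508: ✓ → 231
job_id=509: ✓ → 183
job_id=510: ✓ → 131
job_id=511: ✓ → 48
killed_sum = 11 + 232 + 251 + 7 + 231 + 183 + 131 + 48 = 1094

1094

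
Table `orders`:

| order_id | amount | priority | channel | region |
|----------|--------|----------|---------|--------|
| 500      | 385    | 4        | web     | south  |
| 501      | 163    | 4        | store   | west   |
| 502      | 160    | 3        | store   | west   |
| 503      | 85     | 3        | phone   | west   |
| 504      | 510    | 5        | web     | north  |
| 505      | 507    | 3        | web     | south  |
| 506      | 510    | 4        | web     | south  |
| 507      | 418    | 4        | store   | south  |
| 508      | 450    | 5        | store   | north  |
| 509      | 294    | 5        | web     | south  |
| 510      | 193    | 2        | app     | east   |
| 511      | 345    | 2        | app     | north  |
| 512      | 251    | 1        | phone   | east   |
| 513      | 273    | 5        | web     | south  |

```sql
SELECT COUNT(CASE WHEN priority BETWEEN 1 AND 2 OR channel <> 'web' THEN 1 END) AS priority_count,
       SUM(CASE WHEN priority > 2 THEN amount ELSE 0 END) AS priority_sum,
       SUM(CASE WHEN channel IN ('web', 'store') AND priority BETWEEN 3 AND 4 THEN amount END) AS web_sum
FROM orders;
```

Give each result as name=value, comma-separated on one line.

[priority_count: priority BETWEEN 1 AND 2 OR channel <> 'web']
order_id=500: ✗
order_id=501: ✓ → 1
order_id=502: ✓ → 1
order_id=503: ✓ → 1
order_id=504: ✗
order_id=505: ✗
order_id=506: ✗
order_id=507: ✓ → 1
order_id=508: ✓ → 1
order_id=509: ✗
order_id=510: ✓ → 1
order_id=511: ✓ → 1
order_id=512: ✓ → 1
order_id=513: ✗
priority_count = COUNT(1, 1, 1, 1, 1, 1, 1, 1) = 8
—
[priority_sum: priority > 2]
order_id=500: ✓ → 385
order_id=501: ✓ → 163
order_id=502: ✓ → 160
order_id=503: ✓ → 85
order_id=504: ✓ → 510
order_id=505: ✓ → 507
order_id=506: ✓ → 510
order_id=507: ✓ → 418
order_id=508: ✓ → 450
order_id=509: ✓ → 294
order_id=510: ✗
order_id=511: ✗
order_id=512: ✗
order_id=513: ✓ → 273
priority_sum = 385 + 163 + 160 + 85 + 510 + 507 + 510 + 418 + 450 + 294 + 273 = 3755
—
[web_sum: channel IN ('web', 'store') AND priority BETWEEN 3 AND 4]
order_id=500: ✓ → 385
order_id=501: ✓ → 163
order_id=502: ✓ → 160
order_id=503: ✗
order_id=504: ✗
order_id=505: ✓ → 507
order_id=506: ✓ → 510
order_id=507: ✓ → 418
order_id=508: ✗
order_id=509: ✗
order_id=510: ✗
order_id=511: ✗
order_id=512: ✗
order_id=513: ✗
web_sum = 385 + 163 + 160 + 507 + 510 + 418 = 2143

priority_count=8, priority_sum=3755, web_sum=2143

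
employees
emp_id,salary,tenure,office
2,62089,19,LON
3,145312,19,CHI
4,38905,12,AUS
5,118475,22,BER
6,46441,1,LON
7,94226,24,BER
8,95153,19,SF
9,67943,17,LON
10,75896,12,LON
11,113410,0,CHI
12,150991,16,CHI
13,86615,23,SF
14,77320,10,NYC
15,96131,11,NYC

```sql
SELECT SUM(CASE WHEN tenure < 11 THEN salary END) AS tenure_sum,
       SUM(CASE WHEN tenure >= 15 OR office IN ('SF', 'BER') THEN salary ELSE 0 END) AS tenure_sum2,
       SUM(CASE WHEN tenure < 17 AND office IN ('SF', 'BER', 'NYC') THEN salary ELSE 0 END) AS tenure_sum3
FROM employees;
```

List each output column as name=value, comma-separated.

tenure_sum=237171, tenure_sum2=820804, tenure_sum3=173451

[tenure_sum: tenure < 11]
emp_id=2: ✗
emp_id=3: ✗
emp_id=4: ✗
emp_id=5: ✗
emp_id=6: ✓ → 46441
emp_id=7: ✗
emp_id=8: ✗
emp_id=9: ✗
emp_id=10: ✗
emp_id=11: ✓ → 113410
emp_id=12: ✗
emp_id=13: ✗
emp_id=14: ✓ → 77320
emp_id=15: ✗
tenure_sum = 46441 + 113410 + 77320 = 237171
—
[tenure_sum2: tenure >= 15 OR office IN ('SF', 'BER')]
emp_id=2: ✓ → 62089
emp_id=3: ✓ → 145312
emp_id=4: ✗
emp_id=5: ✓ → 118475
emp_id=6: ✗
emp_id=7: ✓ → 94226
emp_id=8: ✓ → 95153
emp_id=9: ✓ → 67943
emp_id=10: ✗
emp_id=11: ✗
emp_id=12: ✓ → 150991
emp_id=13: ✓ → 86615
emp_id=14: ✗
emp_id=15: ✗
tenure_sum2 = 62089 + 145312 + 118475 + 94226 + 95153 + 67943 + 150991 + 86615 = 820804
—
[tenure_sum3: tenure < 17 AND office IN ('SF', 'BER', 'NYC')]
emp_id=2: ✗
emp_id=3: ✗
emp_id=4: ✗
emp_id=5: ✗
emp_id=6: ✗
emp_id=7: ✗
emp_id=8: ✗
emp_id=9: ✗
emp_id=10: ✗
emp_id=11: ✗
emp_id=12: ✗
emp_id=13: ✗
emp_id=14: ✓ → 77320
emp_id=15: ✓ → 96131
tenure_sum3 = 77320 + 96131 = 173451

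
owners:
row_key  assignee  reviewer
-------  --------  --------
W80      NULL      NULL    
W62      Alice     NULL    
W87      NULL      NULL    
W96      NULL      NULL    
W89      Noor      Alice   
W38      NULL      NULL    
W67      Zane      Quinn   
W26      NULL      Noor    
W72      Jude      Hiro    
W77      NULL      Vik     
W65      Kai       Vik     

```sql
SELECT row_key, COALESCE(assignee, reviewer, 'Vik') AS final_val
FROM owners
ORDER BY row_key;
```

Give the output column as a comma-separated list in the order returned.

row_key=W26: assignee=NULL, reviewer=Noor → Noor
row_key=W38: assignee=NULL, reviewer=NULL, → literal Vik → Vik
row_key=W62: assignee=Alice → Alice
row_key=W65: assignee=Kai → Kai
row_key=W67: assignee=Zane → Zane
row_key=W72: assignee=Jude → Jude
row_key=W77: assignee=NULL, reviewer=Vik → Vik
row_key=W80: assignee=NULL, reviewer=NULL, → literal Vik → Vik
row_key=W87: assignee=NULL, reviewer=NULL, → literal Vik → Vik
row_key=W89: assignee=Noor → Noor
row_key=W96: assignee=NULL, reviewer=NULL, → literal Vik → Vik

Noor, Vik, Alice, Kai, Zane, Jude, Vik, Vik, Vik, Noor, Vik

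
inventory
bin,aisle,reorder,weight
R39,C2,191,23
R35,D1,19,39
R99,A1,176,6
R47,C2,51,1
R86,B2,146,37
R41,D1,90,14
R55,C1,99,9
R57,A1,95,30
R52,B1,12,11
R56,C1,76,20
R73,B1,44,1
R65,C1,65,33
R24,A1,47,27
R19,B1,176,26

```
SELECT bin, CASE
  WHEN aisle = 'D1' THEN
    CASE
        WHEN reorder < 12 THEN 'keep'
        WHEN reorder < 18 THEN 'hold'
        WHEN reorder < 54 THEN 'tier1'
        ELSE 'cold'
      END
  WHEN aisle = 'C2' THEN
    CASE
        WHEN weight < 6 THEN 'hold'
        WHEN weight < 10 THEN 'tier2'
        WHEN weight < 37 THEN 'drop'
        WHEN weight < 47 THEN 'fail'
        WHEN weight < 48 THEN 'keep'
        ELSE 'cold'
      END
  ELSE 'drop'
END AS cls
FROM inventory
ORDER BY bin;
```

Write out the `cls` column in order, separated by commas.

drop, drop, tier1, drop, cold, hold, drop, drop, drop, drop, drop, drop, drop, drop

bin=R19: aisle='B1' → outer ELSE → drop
bin=R24: aisle='A1' → outer ELSE → drop
bin=R35: aisle='D1' → inner[reorder < 54] → tier1
bin=R39: aisle='C2' → inner[weight < 37] → drop
bin=R41: aisle='D1' → inner[ELSE] → cold
bin=R47: aisle='C2' → inner[weight < 6] → hold
bin=R52: aisle='B1' → outer ELSE → drop
bin=R55: aisle='C1' → outer ELSE → drop
bin=R56: aisle='C1' → outer ELSE → drop
bin=R57: aisle='A1' → outer ELSE → drop
bin=R65: aisle='C1' → outer ELSE → drop
bin=R73: aisle='B1' → outer ELSE → drop
bin=R86: aisle='B2' → outer ELSE → drop
bin=R99: aisle='A1' → outer ELSE → drop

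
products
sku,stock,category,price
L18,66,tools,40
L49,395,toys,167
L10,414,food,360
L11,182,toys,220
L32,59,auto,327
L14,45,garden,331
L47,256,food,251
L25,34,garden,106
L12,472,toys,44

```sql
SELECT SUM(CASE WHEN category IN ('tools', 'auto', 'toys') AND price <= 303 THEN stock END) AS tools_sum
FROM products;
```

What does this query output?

1115

sku=L18: ✓ → 66
sku=L49: ✓ → 395
sku=L10: ✗
sku=L11: ✓ → 182
sku=L32: ✗
sku=L14: ✗
sku=L47: ✗
sku=L25: ✗
sku=L12: ✓ → 472
tools_sum = 66 + 395 + 182 + 472 = 1115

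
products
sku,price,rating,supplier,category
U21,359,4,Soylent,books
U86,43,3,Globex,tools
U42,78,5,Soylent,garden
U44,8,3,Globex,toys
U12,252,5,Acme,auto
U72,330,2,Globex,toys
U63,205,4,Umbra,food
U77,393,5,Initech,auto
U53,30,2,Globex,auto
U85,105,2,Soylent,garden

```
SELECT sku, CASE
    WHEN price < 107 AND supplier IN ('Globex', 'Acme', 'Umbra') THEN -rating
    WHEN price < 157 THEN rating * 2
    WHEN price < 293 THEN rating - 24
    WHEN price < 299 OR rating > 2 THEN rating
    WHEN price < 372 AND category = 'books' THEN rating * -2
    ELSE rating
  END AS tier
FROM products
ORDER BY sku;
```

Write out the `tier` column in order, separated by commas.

-19, 4, 10, -3, -2, -20, 2, 5, 4, -3

sku=U12: price < 293 → -19
sku=U21: price < 299 OR rating > 2 → 4
sku=U42: price < 157 → 10
sku=U44: price < 107 AND supplier IN ('Globex', 'Acme', 'Umbra') → -3
sku=U53: price < 107 AND supplier IN ('Globex', 'Acme', 'Umbra') → -2
sku=U63: price < 293 → -20
sku=U72: ELSE → 2
sku=U77: price < 299 OR rating > 2 → 5
sku=U85: price < 157 → 4
sku=U86: price < 107 AND supplier IN ('Globex', 'Acme', 'Umbra') → -3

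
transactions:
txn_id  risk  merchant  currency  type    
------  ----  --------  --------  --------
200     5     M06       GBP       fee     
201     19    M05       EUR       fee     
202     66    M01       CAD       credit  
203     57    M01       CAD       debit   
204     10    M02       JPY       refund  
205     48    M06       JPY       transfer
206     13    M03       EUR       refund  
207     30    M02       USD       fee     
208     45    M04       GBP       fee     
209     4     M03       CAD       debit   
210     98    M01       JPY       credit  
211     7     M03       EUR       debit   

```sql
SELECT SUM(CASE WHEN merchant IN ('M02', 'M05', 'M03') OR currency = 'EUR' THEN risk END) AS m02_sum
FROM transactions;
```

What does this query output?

txn_id=200: ✗
txn_id=201: ✓ → 19
txn_id=202: ✗
txn_id=203: ✗
txn_id=204: ✓ → 10
txn_id=205: ✗
txn_id=206: ✓ → 13
txn_id=207: ✓ → 30
txn_id=208: ✗
txn_id=209: ✓ → 4
txn_id=210: ✗
txn_id=211: ✓ → 7
m02_sum = 19 + 10 + 13 + 30 + 4 + 7 = 83

83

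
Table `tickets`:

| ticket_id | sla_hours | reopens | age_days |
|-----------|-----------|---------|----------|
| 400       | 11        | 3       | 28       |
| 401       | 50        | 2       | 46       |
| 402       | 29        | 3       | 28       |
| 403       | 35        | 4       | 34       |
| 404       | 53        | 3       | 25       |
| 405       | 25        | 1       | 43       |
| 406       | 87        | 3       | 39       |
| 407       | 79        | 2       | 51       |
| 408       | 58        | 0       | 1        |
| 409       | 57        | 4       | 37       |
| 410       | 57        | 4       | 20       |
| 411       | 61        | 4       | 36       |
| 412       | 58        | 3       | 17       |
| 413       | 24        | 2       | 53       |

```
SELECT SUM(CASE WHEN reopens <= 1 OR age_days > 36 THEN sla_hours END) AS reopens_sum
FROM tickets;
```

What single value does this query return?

ticket_id=400: ✗
ticket_id=401: ✓ → 50
ticket_id=402: ✗
ticket_id=403: ✗
ticket_id=404: ✗
ticket_id=405: ✓ → 25
ticket_id=406: ✓ → 87
ticket_id=407: ✓ → 79
ticket_id=408: ✓ → 58
ticket_id=409: ✓ → 57
ticket_id=410: ✗
ticket_id=411: ✗
ticket_id=412: ✗
ticket_id=413: ✓ → 24
reopens_sum = 50 + 25 + 87 + 79 + 58 + 57 + 24 = 380

380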